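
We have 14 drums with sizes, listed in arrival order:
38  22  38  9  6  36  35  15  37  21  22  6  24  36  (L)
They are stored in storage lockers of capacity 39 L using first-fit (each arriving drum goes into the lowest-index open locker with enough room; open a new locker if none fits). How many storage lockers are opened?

10

  38 → locker 1 (new)  [load 38/39]
  22 → locker 2 (new)  [load 22/39]
  38 → locker 3 (new)  [load 38/39]
  9 → locker 2  [load 31/39]
  6 → locker 2  [load 37/39]
  36 → locker 4 (new)  [load 36/39]
  35 → locker 5 (new)  [load 35/39]
  15 → locker 6 (new)  [load 15/39]
  37 → locker 7 (new)  [load 37/39]
  21 → locker 6  [load 36/39]
  22 → locker 8 (new)  [load 22/39]
  6 → locker 8  [load 28/39]
  24 → locker 9 (new)  [load 24/39]
  36 → locker 10 (new)  [load 36/39]
10 storage lockers opened.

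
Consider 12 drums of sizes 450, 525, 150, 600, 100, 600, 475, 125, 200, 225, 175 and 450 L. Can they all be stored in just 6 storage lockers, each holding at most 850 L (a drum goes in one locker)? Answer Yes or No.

Yes

A valid assignment using 6 storage lockers:
  locker 1: 600 + 225 = 825
  locker 2: 600 + 200 = 800
  locker 3: 525 + 175 + 150 = 850
  locker 4: 475 + 125 + 100 = 700
  locker 5: 450 = 450
  locker 6: 450 = 450
Every load is within 850 L, so 6 storage lockers suffice.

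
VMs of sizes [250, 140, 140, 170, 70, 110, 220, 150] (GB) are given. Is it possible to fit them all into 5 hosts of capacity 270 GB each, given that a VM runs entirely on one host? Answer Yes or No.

Total = 1250 GB; ⌈1250/270⌉ = 5.
6 VMs each exceed half the capacity and cannot share a host, forcing at least 6 hosts.
At least 6 hosts are required, but only 5 are allowed.

No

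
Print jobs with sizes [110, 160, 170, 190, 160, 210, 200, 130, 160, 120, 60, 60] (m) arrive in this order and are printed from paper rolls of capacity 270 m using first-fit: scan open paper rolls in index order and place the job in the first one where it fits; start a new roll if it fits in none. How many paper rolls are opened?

8

  110 → roll 1 (new)  [load 110/270]
  160 → roll 1  [load 270/270]
  170 → roll 2 (new)  [load 170/270]
  190 → roll 3 (new)  [load 190/270]
  160 → roll 4 (new)  [load 160/270]
  210 → roll 5 (new)  [load 210/270]
  200 → roll 6 (new)  [load 200/270]
  130 → roll 7 (new)  [load 130/270]
  160 → roll 8 (new)  [load 160/270]
  120 → roll 7  [load 250/270]
  60 → roll 2  [load 230/270]
  60 → roll 3  [load 250/270]
8 paper rolls opened.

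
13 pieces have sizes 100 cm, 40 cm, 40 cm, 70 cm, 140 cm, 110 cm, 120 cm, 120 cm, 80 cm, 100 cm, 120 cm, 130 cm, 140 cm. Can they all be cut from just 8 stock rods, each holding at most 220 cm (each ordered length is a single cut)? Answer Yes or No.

A valid assignment using 7 stock rods:
  stock rod 1: 140 + 80 = 220
  stock rod 2: 140 + 70 = 210
  stock rod 3: 130 + 40 + 40 = 210
  stock rod 4: 120 + 100 = 220
  stock rod 5: 120 + 100 = 220
  stock rod 6: 120 = 120
  stock rod 7: 110 = 110
That uses only 7 ≤ 8, so 8 stock rods are enough.

Yes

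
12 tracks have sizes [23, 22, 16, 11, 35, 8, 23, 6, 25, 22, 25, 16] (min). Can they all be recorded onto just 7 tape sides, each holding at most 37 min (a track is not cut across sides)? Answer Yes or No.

Total = 232 min; ⌈232/37⌉ = 7.
The bound of 7 does not rule out 7, but exhaustive search shows no assignment into 7 tape sides of capacity 37 min exists — the minimum is 8.

No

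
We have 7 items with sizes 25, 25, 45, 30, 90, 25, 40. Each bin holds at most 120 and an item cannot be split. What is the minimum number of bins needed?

3

Total = 90 + 45 + 40 + 30 + 25 + 25 + 25 = 280.
Lower bound: ⌈280/120⌉ = 3 bins.
A packing using 3 bins:
  bin 1: 90 + 30 = 120
  bin 2: 45 + 40 + 25 = 110
  bin 3: 25 + 25 = 50
This matches the lower bound, so 3 is optimal.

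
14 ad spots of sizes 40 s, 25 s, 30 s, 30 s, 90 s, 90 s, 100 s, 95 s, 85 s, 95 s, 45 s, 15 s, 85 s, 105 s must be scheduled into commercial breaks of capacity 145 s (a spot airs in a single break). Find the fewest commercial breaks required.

8

Total = 105 + 100 + 95 + 95 + 90 + 90 + 85 + 85 + 45 + 40 + 30 + 30 + 25 + 15 = 930 s.
Lower bound: ⌈930/145⌉ = 7 commercial breaks.
Also, 8 ad spots each exceed 145/2 s, and no two of those can share a break, so at least 8 commercial breaks are needed.
A packing using 8 commercial breaks:
  break 1: 105 + 40 = 145
  break 2: 100 + 45 = 145
  break 3: 95 + 30 + 15 = 140
  break 4: 95 + 30 = 125
  break 5: 90 + 25 = 115
  break 6: 90 = 90
  break 7: 85 = 85
  break 8: 85 = 85
This matches the lower bound, so 8 is optimal.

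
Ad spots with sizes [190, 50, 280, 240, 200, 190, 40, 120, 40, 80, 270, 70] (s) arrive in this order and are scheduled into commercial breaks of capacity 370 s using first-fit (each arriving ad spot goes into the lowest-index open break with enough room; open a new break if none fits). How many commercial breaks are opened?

  190 → break 1 (new)  [load 190/370]
  50 → break 1  [load 240/370]
  280 → break 2 (new)  [load 280/370]
  240 → break 3 (new)  [load 240/370]
  200 → break 4 (new)  [load 200/370]
  190 → break 5 (new)  [load 190/370]
  40 → break 1  [load 280/370]
  120 → break 3  [load 360/370]
  40 → break 1  [load 320/370]
  80 → break 2  [load 360/370]
  270 → break 6 (new)  [load 270/370]
  70 → break 4  [load 270/370]
6 commercial breaks opened.

6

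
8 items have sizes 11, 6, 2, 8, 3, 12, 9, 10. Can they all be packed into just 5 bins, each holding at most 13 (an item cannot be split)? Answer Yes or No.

No

Total = 61; ⌈61/13⌉ = 5.
The bound of 5 does not rule out 5, but exhaustive search shows no assignment into 5 bins of capacity 13 exists — the minimum is 6.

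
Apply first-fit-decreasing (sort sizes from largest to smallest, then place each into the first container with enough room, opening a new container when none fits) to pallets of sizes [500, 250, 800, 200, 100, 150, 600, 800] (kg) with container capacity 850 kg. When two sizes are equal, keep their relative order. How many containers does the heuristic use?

Sorted descending: 800, 800, 600, 500, 250, 200, 150, 100.
  800 → container 1 (new)  [load 800/850]
  800 → container 2 (new)  [load 800/850]
  600 → container 3 (new)  [load 600/850]
  500 → container 4 (new)  [load 500/850]
  250 → container 3  [load 850/850]
  200 → container 4  [load 700/850]
  150 → container 4  [load 850/850]
  100 → container 5 (new)  [load 100/850]
5 containers opened.

5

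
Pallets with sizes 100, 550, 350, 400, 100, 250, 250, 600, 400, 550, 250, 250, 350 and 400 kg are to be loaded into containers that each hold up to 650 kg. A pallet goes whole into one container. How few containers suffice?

8

Total = 600 + 550 + 550 + 400 + 400 + 400 + 350 + 350 + 250 + 250 + 250 + 250 + 100 + 100 = 4800 kg.
Lower bound: ⌈4800/650⌉ = 8 containers.
A packing using 8 containers:
  container 1: 600 = 600
  container 2: 550 + 100 = 650
  container 3: 550 + 100 = 650
  container 4: 400 + 250 = 650
  container 5: 400 + 250 = 650
  container 6: 400 + 250 = 650
  container 7: 350 + 250 = 600
  container 8: 350 = 350
This matches the lower bound, so 8 is optimal.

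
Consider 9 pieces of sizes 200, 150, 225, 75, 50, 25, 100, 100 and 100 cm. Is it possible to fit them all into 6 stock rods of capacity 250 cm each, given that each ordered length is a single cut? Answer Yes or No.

Yes

A valid assignment using 5 stock rods:
  stock rod 1: 225 + 25 = 250
  stock rod 2: 200 + 50 = 250
  stock rod 3: 150 + 100 = 250
  stock rod 4: 100 + 100 = 200
  stock rod 5: 75 = 75
That uses only 5 ≤ 6, so 6 stock rods are enough.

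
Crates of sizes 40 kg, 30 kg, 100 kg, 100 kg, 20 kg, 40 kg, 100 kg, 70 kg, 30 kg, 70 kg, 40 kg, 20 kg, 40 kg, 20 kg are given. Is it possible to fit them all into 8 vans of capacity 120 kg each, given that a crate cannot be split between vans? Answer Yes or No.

A valid assignment using 7 vans:
  van 1: 100 + 20 = 120
  van 2: 100 + 20 = 120
  van 3: 100 + 20 = 120
  van 4: 70 + 40 = 110
  van 5: 70 + 40 = 110
  van 6: 40 + 40 + 30 = 110
  van 7: 30 = 30
That uses only 7 ≤ 8, so 8 vans are enough.

Yes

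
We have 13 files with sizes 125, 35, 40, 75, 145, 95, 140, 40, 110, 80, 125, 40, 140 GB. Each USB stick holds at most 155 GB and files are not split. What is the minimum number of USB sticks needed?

Total = 145 + 140 + 140 + 125 + 125 + 110 + 95 + 80 + 75 + 40 + 40 + 40 + 35 = 1190 GB.
Lower bound: ⌈1190/155⌉ = 8 USB sticks.
A packing using 9 USB sticks:
  USB stick 1: 145 = 145
  USB stick 2: 140 = 140
  USB stick 3: 140 = 140
  USB stick 4: 125 = 125
  USB stick 5: 125 = 125
  USB stick 6: 110 + 40 = 150
  USB stick 7: 95 + 40 = 135
  USB stick 8: 80 + 75 = 155
  USB stick 9: 40 + 35 = 75
No arrangement into 8 USB sticks stays within capacity, so 9 is optimal.

9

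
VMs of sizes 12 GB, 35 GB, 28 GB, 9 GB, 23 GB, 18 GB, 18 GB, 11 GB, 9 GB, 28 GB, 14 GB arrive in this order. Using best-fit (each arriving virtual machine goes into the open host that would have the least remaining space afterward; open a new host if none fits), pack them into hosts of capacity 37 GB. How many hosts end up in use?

6

  12 → host 1 (new)  [load 12/37]
  35 → host 2 (new)  [load 35/37]
  28 → host 3 (new)  [load 28/37]
  9 → host 3  [load 37/37]
  23 → host 1  [load 35/37]
  18 → host 4 (new)  [load 18/37]
  18 → host 4  [load 36/37]
  11 → host 5 (new)  [load 11/37]
  9 → host 5  [load 20/37]
  28 → host 6 (new)  [load 28/37]
  14 → host 5  [load 34/37]
6 hosts opened.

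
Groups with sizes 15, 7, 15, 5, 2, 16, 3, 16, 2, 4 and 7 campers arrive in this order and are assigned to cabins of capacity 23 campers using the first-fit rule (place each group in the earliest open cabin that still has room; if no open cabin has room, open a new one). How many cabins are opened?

  15 → cabin 1 (new)  [load 15/23]
  7 → cabin 1  [load 22/23]
  15 → cabin 2 (new)  [load 15/23]
  5 → cabin 2  [load 20/23]
  2 → cabin 2  [load 22/23]
  16 → cabin 3 (new)  [load 16/23]
  3 → cabin 3  [load 19/23]
  16 → cabin 4 (new)  [load 16/23]
  2 → cabin 3  [load 21/23]
  4 → cabin 4  [load 20/23]
  7 → cabin 5 (new)  [load 7/23]
5 cabins opened.

5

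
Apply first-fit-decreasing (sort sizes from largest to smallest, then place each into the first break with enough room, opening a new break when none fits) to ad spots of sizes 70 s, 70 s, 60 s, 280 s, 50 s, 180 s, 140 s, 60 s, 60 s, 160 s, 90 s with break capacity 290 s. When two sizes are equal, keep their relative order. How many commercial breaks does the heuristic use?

Sorted descending: 280, 180, 160, 140, 90, 70, 70, 60, 60, 60, 50.
  280 → break 1 (new)  [load 280/290]
  180 → break 2 (new)  [load 180/290]
  160 → break 3 (new)  [load 160/290]
  140 → break 4 (new)  [load 140/290]
  90 → break 2  [load 270/290]
  70 → break 3  [load 230/290]
  70 → break 4  [load 210/290]
  60 → break 3  [load 290/290]
  60 → break 4  [load 270/290]
  60 → break 5 (new)  [load 60/290]
  50 → break 5  [load 110/290]
5 commercial breaks opened.

5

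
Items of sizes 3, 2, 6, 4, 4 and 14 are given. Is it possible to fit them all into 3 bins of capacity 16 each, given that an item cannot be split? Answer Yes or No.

A valid assignment using 3 bins:
  bin 1: 14 + 2 = 16
  bin 2: 6 + 4 + 4 = 14
  bin 3: 3 = 3
Every load is within 16, so 3 bins suffice.

Yes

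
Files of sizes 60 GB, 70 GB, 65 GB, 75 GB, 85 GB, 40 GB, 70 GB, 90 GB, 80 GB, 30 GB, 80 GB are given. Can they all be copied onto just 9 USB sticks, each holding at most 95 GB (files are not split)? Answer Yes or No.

Total = 745 GB; ⌈745/95⌉ = 8.
9 files each exceed half the capacity and cannot share a USB stick, forcing at least 9 USB sticks.
The bound of 9 does not rule out 9, but exhaustive search shows no assignment into 9 USB sticks of capacity 95 GB exists — the minimum is 10.

No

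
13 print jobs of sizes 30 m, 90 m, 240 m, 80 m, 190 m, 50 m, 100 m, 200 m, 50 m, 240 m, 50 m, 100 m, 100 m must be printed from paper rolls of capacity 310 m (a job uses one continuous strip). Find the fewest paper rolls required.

Total = 240 + 240 + 200 + 190 + 100 + 100 + 100 + 90 + 80 + 50 + 50 + 50 + 30 = 1520 m.
Lower bound: ⌈1520/310⌉ = 5 paper rolls.
A packing using 6 paper rolls:
  roll 1: 240 + 50 = 290
  roll 2: 240 + 50 = 290
  roll 3: 200 + 100 = 300
  roll 4: 190 + 100 = 290
  roll 5: 100 + 90 + 80 + 30 = 300
  roll 6: 50 = 50
No arrangement into 5 paper rolls stays within capacity, so 6 is optimal.

6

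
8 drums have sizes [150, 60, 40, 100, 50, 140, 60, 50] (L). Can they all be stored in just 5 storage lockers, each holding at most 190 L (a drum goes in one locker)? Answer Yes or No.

Yes

A valid assignment using 4 storage lockers:
  locker 1: 150 + 40 = 190
  locker 2: 140 + 50 = 190
  locker 3: 100 + 60 = 160
  locker 4: 60 + 50 = 110
That uses only 4 ≤ 5, so 5 storage lockers are enough.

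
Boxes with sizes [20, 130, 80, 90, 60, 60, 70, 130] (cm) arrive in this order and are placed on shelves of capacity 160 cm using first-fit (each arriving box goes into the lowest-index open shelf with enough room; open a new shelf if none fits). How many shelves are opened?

  20 → shelf 1 (new)  [load 20/160]
  130 → shelf 1  [load 150/160]
  80 → shelf 2 (new)  [load 80/160]
  90 → shelf 3 (new)  [load 90/160]
  60 → shelf 2  [load 140/160]
  60 → shelf 3  [load 150/160]
  70 → shelf 4 (new)  [load 70/160]
  130 → shelf 5 (new)  [load 130/160]
5 shelves opened.

5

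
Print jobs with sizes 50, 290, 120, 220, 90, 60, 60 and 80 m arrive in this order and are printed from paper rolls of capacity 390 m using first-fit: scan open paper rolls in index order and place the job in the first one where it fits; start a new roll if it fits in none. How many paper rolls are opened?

3

  50 → roll 1 (new)  [load 50/390]
  290 → roll 1  [load 340/390]
  120 → roll 2 (new)  [load 120/390]
  220 → roll 2  [load 340/390]
  90 → roll 3 (new)  [load 90/390]
  60 → roll 3  [load 150/390]
  60 → roll 3  [load 210/390]
  80 → roll 3  [load 290/390]
3 paper rolls opened.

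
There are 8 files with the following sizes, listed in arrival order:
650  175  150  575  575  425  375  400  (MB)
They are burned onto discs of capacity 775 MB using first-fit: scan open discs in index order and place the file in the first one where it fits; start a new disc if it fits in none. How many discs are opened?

5

  650 → disc 1 (new)  [load 650/775]
  175 → disc 2 (new)  [load 175/775]
  150 → disc 2  [load 325/775]
  575 → disc 3 (new)  [load 575/775]
  575 → disc 4 (new)  [load 575/775]
  425 → disc 2  [load 750/775]
  375 → disc 5 (new)  [load 375/775]
  400 → disc 5  [load 775/775]
5 discs opened.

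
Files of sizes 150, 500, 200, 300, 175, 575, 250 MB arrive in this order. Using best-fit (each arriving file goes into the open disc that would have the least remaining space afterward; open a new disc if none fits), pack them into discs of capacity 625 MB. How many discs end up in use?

  150 → disc 1 (new)  [load 150/625]
  500 → disc 2 (new)  [load 500/625]
  200 → disc 1  [load 350/625]
  300 → disc 3 (new)  [load 300/625]
  175 → disc 1  [load 525/625]
  575 → disc 4 (new)  [load 575/625]
  250 → disc 3  [load 550/625]
4 discs opened.

4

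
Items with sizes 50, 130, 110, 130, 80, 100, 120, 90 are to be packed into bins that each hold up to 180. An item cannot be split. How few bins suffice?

6

Total = 130 + 130 + 120 + 110 + 100 + 90 + 80 + 50 = 810.
Lower bound: ⌈810/180⌉ = 5 bins.
A packing using 6 bins:
  bin 1: 130 + 50 = 180
  bin 2: 130 = 130
  bin 3: 120 = 120
  bin 4: 110 = 110
  bin 5: 100 + 80 = 180
  bin 6: 90 = 90
No arrangement into 5 bins stays within capacity, so 6 is optimal.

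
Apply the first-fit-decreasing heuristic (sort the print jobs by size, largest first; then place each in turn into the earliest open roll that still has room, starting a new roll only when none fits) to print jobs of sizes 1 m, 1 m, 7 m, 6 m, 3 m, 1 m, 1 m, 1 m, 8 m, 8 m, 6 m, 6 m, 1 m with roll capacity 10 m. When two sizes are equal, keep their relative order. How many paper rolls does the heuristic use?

6

Sorted descending: 8, 8, 7, 6, 6, 6, 3, 1, 1, 1, 1, 1, 1.
  8 → roll 1 (new)  [load 8/10]
  8 → roll 2 (new)  [load 8/10]
  7 → roll 3 (new)  [load 7/10]
  6 → roll 4 (new)  [load 6/10]
  6 → roll 5 (new)  [load 6/10]
  6 → roll 6 (new)  [load 6/10]
  3 → roll 3  [load 10/10]
  1 → roll 1  [load 9/10]
  1 → roll 1  [load 10/10]
  1 → roll 2  [load 9/10]
  1 → roll 2  [load 10/10]
  1 → roll 4  [load 7/10]
  1 → roll 4  [load 8/10]
6 paper rolls opened.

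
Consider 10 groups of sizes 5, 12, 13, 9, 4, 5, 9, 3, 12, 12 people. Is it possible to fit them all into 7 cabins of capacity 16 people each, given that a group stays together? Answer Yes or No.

A valid assignment using 6 cabins:
  cabin 1: 13 + 3 = 16
  cabin 2: 12 + 4 = 16
  cabin 3: 12 = 12
  cabin 4: 12 = 12
  cabin 5: 9 + 5 = 14
  cabin 6: 9 + 5 = 14
That uses only 6 ≤ 7, so 7 cabins are enough.

Yes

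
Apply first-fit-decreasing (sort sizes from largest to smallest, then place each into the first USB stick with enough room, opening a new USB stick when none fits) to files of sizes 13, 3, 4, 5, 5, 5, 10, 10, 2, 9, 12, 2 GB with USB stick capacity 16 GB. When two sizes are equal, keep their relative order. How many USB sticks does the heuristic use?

Sorted descending: 13, 12, 10, 10, 9, 5, 5, 5, 4, 3, 2, 2.
  13 → USB stick 1 (new)  [load 13/16]
  12 → USB stick 2 (new)  [load 12/16]
  10 → USB stick 3 (new)  [load 10/16]
  10 → USB stick 4 (new)  [load 10/16]
  9 → USB stick 5 (new)  [load 9/16]
  5 → USB stick 3  [load 15/16]
  5 → USB stick 4  [load 15/16]
  5 → USB stick 5  [load 14/16]
  4 → USB stick 2  [load 16/16]
  3 → USB stick 1  [load 16/16]
  2 → USB stick 5  [load 16/16]
  2 → USB stick 6 (new)  [load 2/16]
6 USB sticks opened.

6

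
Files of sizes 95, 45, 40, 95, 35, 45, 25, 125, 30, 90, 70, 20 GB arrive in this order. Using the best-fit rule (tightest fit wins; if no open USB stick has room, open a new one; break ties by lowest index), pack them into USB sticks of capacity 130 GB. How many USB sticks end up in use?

6

  95 → USB stick 1 (new)  [load 95/130]
  45 → USB stick 2 (new)  [load 45/130]
  40 → USB stick 2  [load 85/130]
  95 → USB stick 3 (new)  [load 95/130]
  35 → USB stick 1  [load 130/130]
  45 → USB stick 2  [load 130/130]
  25 → USB stick 3  [load 120/130]
  125 → USB stick 4 (new)  [load 125/130]
  30 → USB stick 5 (new)  [load 30/130]
  90 → USB stick 5  [load 120/130]
  70 → USB stick 6 (new)  [load 70/130]
  20 → USB stick 6  [load 90/130]
6 USB sticks opened.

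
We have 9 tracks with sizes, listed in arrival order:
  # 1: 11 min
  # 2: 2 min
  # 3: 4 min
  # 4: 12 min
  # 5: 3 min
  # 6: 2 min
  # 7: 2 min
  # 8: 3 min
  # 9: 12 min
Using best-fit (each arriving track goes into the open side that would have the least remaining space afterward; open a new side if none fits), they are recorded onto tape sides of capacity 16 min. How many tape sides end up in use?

4

  11 → side 1 (new)  [load 11/16]
  2 → side 1  [load 13/16]
  4 → side 2 (new)  [load 4/16]
  12 → side 2  [load 16/16]
  3 → side 1  [load 16/16]
  2 → side 3 (new)  [load 2/16]
  2 → side 3  [load 4/16]
  3 → side 3  [load 7/16]
  12 → side 4 (new)  [load 12/16]
4 tape sides opened.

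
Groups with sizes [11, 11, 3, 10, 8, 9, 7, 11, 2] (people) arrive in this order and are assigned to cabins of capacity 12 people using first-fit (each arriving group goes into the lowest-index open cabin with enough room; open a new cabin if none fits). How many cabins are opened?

7

  11 → cabin 1 (new)  [load 11/12]
  11 → cabin 2 (new)  [load 11/12]
  3 → cabin 3 (new)  [load 3/12]
  10 → cabin 4 (new)  [load 10/12]
  8 → cabin 3  [load 11/12]
  9 → cabin 5 (new)  [load 9/12]
  7 → cabin 6 (new)  [load 7/12]
  11 → cabin 7 (new)  [load 11/12]
  2 → cabin 4  [load 12/12]
7 cabins opened.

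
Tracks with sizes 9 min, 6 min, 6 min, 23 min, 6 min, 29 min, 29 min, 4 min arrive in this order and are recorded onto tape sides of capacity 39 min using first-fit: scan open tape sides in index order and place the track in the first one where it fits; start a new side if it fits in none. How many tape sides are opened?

  9 → side 1 (new)  [load 9/39]
  6 → side 1  [load 15/39]
  6 → side 1  [load 21/39]
  23 → side 2 (new)  [load 23/39]
  6 → side 1  [load 27/39]
  29 → side 3 (new)  [load 29/39]
  29 → side 4 (new)  [load 29/39]
  4 → side 1  [load 31/39]
4 tape sides opened.

4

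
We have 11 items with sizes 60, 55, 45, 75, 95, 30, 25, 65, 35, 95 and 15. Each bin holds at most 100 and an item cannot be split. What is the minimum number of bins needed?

Total = 95 + 95 + 75 + 65 + 60 + 55 + 45 + 35 + 30 + 25 + 15 = 595.
Lower bound: ⌈595/100⌉ = 6 bins.
A packing using 7 bins:
  bin 1: 95 = 95
  bin 2: 95 = 95
  bin 3: 75 + 25 = 100
  bin 4: 65 + 35 = 100
  bin 5: 60 + 30 = 90
  bin 6: 55 + 45 = 100
  bin 7: 15 = 15
No arrangement into 6 bins stays within capacity, so 7 is optimal.

7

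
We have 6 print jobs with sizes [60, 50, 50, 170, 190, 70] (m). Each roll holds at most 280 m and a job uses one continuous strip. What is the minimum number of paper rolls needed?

3

Total = 190 + 170 + 70 + 60 + 50 + 50 = 590 m.
Lower bound: ⌈590/280⌉ = 3 paper rolls.
A packing using 3 paper rolls:
  roll 1: 190 + 70 = 260
  roll 2: 170 + 60 + 50 = 280
  roll 3: 50 = 50
This matches the lower bound, so 3 is optimal.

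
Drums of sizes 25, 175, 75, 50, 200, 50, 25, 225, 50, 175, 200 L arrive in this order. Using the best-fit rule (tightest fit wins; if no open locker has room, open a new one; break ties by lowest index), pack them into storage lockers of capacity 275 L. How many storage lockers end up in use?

  25 → locker 1 (new)  [load 25/275]
  175 → locker 1  [load 200/275]
  75 → locker 1  [load 275/275]
  50 → locker 2 (new)  [load 50/275]
  200 → locker 2  [load 250/275]
  50 → locker 3 (new)  [load 50/275]
  25 → locker 2  [load 275/275]
  225 → locker 3  [load 275/275]
  50 → locker 4 (new)  [load 50/275]
  175 → locker 4  [load 225/275]
  200 → locker 5 (new)  [load 200/275]
5 storage lockers opened.

5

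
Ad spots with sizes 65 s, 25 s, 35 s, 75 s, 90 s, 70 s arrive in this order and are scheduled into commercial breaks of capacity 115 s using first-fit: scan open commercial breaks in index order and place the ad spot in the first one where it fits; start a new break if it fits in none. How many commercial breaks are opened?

4

  65 → break 1 (new)  [load 65/115]
  25 → break 1  [load 90/115]
  35 → break 2 (new)  [load 35/115]
  75 → break 2  [load 110/115]
  90 → break 3 (new)  [load 90/115]
  70 → break 4 (new)  [load 70/115]
4 commercial breaks opened.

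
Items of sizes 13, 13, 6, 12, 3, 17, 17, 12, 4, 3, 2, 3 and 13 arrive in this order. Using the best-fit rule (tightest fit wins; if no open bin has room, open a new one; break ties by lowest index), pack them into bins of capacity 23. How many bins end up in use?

7

  13 → bin 1 (new)  [load 13/23]
  13 → bin 2 (new)  [load 13/23]
  6 → bin 1  [load 19/23]
  12 → bin 3 (new)  [load 12/23]
  3 → bin 1  [load 22/23]
  17 → bin 4 (new)  [load 17/23]
  17 → bin 5 (new)  [load 17/23]
  12 → bin 6 (new)  [load 12/23]
  4 → bin 4  [load 21/23]
  3 → bin 5  [load 20/23]
  2 → bin 4  [load 23/23]
  3 → bin 5  [load 23/23]
  13 → bin 7 (new)  [load 13/23]
7 bins opened.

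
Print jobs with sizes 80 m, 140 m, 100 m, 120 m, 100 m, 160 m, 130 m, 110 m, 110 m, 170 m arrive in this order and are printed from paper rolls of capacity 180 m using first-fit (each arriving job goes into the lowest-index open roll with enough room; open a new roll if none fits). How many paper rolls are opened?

  80 → roll 1 (new)  [load 80/180]
  140 → roll 2 (new)  [load 140/180]
  100 → roll 1  [load 180/180]
  120 → roll 3 (new)  [load 120/180]
  100 → roll 4 (new)  [load 100/180]
  160 → roll 5 (new)  [load 160/180]
  130 → roll 6 (new)  [load 130/180]
  110 → roll 7 (new)  [load 110/180]
  110 → roll 8 (new)  [load 110/180]
  170 → roll 9 (new)  [load 170/180]
9 paper rolls opened.

9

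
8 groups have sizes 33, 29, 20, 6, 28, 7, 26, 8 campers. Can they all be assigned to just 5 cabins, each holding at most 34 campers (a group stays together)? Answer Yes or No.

A valid assignment using 5 cabins:
  cabin 1: 33 = 33
  cabin 2: 29 = 29
  cabin 3: 28 + 6 = 34
  cabin 4: 26 + 8 = 34
  cabin 5: 20 + 7 = 27
Every load is within 34 campers, so 5 cabins suffice.

Yes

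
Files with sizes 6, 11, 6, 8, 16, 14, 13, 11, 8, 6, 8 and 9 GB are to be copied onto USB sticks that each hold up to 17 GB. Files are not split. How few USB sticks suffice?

8

Total = 16 + 14 + 13 + 11 + 11 + 9 + 8 + 8 + 8 + 6 + 6 + 6 = 116 GB.
Lower bound: ⌈116/17⌉ = 7 USB sticks.
A packing using 8 USB sticks:
  USB stick 1: 16 = 16
  USB stick 2: 14 = 14
  USB stick 3: 13 = 13
  USB stick 4: 11 + 6 = 17
  USB stick 5: 11 + 6 = 17
  USB stick 6: 9 + 8 = 17
  USB stick 7: 8 + 8 = 16
  USB stick 8: 6 = 6
No arrangement into 7 USB sticks stays within capacity, so 8 is optimal.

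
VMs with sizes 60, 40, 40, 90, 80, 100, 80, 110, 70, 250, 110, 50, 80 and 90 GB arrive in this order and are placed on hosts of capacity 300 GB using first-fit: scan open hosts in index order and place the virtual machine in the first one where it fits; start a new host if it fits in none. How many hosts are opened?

  60 → host 1 (new)  [load 60/300]
  40 → host 1  [load 100/300]
  40 → host 1  [load 140/300]
  90 → host 1  [load 230/300]
  80 → host 2 (new)  [load 80/300]
  100 → host 2  [load 180/300]
  80 → host 2  [load 260/300]
  110 → host 3 (new)  [load 110/300]
  70 → host 1  [load 300/300]
  250 → host 4 (new)  [load 250/300]
  110 → host 3  [load 220/300]
  50 → host 3  [load 270/300]
  80 → host 5 (new)  [load 80/300]
  90 → host 5  [load 170/300]
5 hosts opened.

5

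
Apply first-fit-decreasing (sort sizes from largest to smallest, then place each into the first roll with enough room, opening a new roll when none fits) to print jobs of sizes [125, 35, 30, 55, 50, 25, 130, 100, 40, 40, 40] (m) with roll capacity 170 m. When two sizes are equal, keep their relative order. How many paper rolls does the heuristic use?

5

Sorted descending: 130, 125, 100, 55, 50, 40, 40, 40, 35, 30, 25.
  130 → roll 1 (new)  [load 130/170]
  125 → roll 2 (new)  [load 125/170]
  100 → roll 3 (new)  [load 100/170]
  55 → roll 3  [load 155/170]
  50 → roll 4 (new)  [load 50/170]
  40 → roll 1  [load 170/170]
  40 → roll 2  [load 165/170]
  40 → roll 4  [load 90/170]
  35 → roll 4  [load 125/170]
  30 → roll 4  [load 155/170]
  25 → roll 5 (new)  [load 25/170]
5 paper rolls opened.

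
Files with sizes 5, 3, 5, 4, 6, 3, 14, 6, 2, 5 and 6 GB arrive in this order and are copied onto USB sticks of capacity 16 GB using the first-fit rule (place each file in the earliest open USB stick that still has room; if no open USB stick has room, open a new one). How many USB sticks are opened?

  5 → USB stick 1 (new)  [load 5/16]
  3 → USB stick 1  [load 8/16]
  5 → USB stick 1  [load 13/16]
  4 → USB stick 2 (new)  [load 4/16]
  6 → USB stick 2  [load 10/16]
  3 → USB stick 1  [load 16/16]
  14 → USB stick 3 (new)  [load 14/16]
  6 → USB stick 2  [load 16/16]
  2 → USB stick 3  [load 16/16]
  5 → USB stick 4 (new)  [load 5/16]
  6 → USB stick 4  [load 11/16]
4 USB sticks opened.

4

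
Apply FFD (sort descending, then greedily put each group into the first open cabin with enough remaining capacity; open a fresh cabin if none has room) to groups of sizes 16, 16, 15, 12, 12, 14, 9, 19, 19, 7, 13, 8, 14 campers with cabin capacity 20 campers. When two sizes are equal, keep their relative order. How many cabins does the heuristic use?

11

Sorted descending: 19, 19, 16, 16, 15, 14, 14, 13, 12, 12, 9, 8, 7.
  19 → cabin 1 (new)  [load 19/20]
  19 → cabin 2 (new)  [load 19/20]
  16 → cabin 3 (new)  [load 16/20]
  16 → cabin 4 (new)  [load 16/20]
  15 → cabin 5 (new)  [load 15/20]
  14 → cabin 6 (new)  [load 14/20]
  14 → cabin 7 (new)  [load 14/20]
  13 → cabin 8 (new)  [load 13/20]
  12 → cabin 9 (new)  [load 12/20]
  12 → cabin 10 (new)  [load 12/20]
  9 → cabin 11 (new)  [load 9/20]
  8 → cabin 9  [load 20/20]
  7 → cabin 8  [load 20/20]
11 cabins opened.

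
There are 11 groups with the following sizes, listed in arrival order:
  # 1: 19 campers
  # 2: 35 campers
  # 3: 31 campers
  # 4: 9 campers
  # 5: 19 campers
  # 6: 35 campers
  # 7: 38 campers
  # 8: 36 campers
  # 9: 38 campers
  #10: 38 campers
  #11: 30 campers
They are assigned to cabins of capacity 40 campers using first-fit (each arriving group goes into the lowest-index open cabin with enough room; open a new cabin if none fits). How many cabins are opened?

  19 → cabin 1 (new)  [load 19/40]
  35 → cabin 2 (new)  [load 35/40]
  31 → cabin 3 (new)  [load 31/40]
  9 → cabin 1  [load 28/40]
  19 → cabin 4 (new)  [load 19/40]
  35 → cabin 5 (new)  [load 35/40]
  38 → cabin 6 (new)  [load 38/40]
  36 → cabin 7 (new)  [load 36/40]
  38 → cabin 8 (new)  [load 38/40]
  38 → cabin 9 (new)  [load 38/40]
  30 → cabin 10 (new)  [load 30/40]
10 cabins opened.

10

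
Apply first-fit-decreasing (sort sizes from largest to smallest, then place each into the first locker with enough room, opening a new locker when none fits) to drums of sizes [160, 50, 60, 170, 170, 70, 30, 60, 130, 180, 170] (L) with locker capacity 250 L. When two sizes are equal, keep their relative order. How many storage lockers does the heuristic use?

Sorted descending: 180, 170, 170, 170, 160, 130, 70, 60, 60, 50, 30.
  180 → locker 1 (new)  [load 180/250]
  170 → locker 2 (new)  [load 170/250]
  170 → locker 3 (new)  [load 170/250]
  170 → locker 4 (new)  [load 170/250]
  160 → locker 5 (new)  [load 160/250]
  130 → locker 6 (new)  [load 130/250]
  70 → locker 1  [load 250/250]
  60 → locker 2  [load 230/250]
  60 → locker 3  [load 230/250]
  50 → locker 4  [load 220/250]
  30 → locker 4  [load 250/250]
6 storage lockers opened.

6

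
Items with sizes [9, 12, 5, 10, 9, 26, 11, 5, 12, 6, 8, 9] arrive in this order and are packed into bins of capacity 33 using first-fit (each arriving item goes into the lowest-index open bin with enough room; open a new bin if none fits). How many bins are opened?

4

  9 → bin 1 (new)  [load 9/33]
  12 → bin 1  [load 21/33]
  5 → bin 1  [load 26/33]
  10 → bin 2 (new)  [load 10/33]
  9 → bin 2  [load 19/33]
  26 → bin 3 (new)  [load 26/33]
  11 → bin 2  [load 30/33]
  5 → bin 1  [load 31/33]
  12 → bin 4 (new)  [load 12/33]
  6 → bin 3  [load 32/33]
  8 → bin 4  [load 20/33]
  9 → bin 4  [load 29/33]
4 bins opened.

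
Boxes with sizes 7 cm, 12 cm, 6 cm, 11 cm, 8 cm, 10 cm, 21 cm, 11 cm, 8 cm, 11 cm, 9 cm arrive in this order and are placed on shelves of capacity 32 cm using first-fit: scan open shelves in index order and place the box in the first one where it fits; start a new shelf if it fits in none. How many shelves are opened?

4

  7 → shelf 1 (new)  [load 7/32]
  12 → shelf 1  [load 19/32]
  6 → shelf 1  [load 25/32]
  11 → shelf 2 (new)  [load 11/32]
  8 → shelf 2  [load 19/32]
  10 → shelf 2  [load 29/32]
  21 → shelf 3 (new)  [load 21/32]
  11 → shelf 3  [load 32/32]
  8 → shelf 4 (new)  [load 8/32]
  11 → shelf 4  [load 19/32]
  9 → shelf 4  [load 28/32]
4 shelves opened.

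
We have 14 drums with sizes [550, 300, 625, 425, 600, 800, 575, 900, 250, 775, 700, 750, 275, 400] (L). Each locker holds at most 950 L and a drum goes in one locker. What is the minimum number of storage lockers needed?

10

Total = 900 + 800 + 775 + 750 + 700 + 625 + 600 + 575 + 550 + 425 + 400 + 300 + 275 + 250 = 7925 L.
Lower bound: ⌈7925/950⌉ = 9 storage lockers.
A packing using 10 storage lockers:
  locker 1: 900 = 900
  locker 2: 800 = 800
  locker 3: 775 = 775
  locker 4: 750 = 750
  locker 5: 700 + 250 = 950
  locker 6: 625 + 300 = 925
  locker 7: 600 + 275 = 875
  locker 8: 575 = 575
  locker 9: 550 + 400 = 950
  locker 10: 425 = 425
No arrangement into 9 storage lockers stays within capacity, so 10 is optimal.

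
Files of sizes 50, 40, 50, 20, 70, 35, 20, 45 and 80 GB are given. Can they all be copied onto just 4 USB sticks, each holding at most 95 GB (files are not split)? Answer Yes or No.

Total = 410 GB; ⌈410/95⌉ = 5.
At least 5 USB sticks are required, but only 4 are allowed.

No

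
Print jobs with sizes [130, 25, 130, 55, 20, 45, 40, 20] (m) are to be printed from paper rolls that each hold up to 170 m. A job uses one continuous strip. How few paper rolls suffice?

Total = 130 + 130 + 55 + 45 + 40 + 25 + 20 + 20 = 465 m.
Lower bound: ⌈465/170⌉ = 3 paper rolls.
A packing using 3 paper rolls:
  roll 1: 130 + 40 = 170
  roll 2: 130 + 25 = 155
  roll 3: 55 + 45 + 20 + 20 = 140
This matches the lower bound, so 3 is optimal.

3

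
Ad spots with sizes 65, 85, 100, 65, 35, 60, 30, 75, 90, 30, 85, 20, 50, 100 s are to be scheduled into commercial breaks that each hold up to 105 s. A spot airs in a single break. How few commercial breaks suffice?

Total = 100 + 100 + 90 + 85 + 85 + 75 + 65 + 65 + 60 + 50 + 35 + 30 + 30 + 20 = 890 s.
Lower bound: ⌈890/105⌉ = 9 commercial breaks.
A packing using 10 commercial breaks:
  break 1: 100 = 100
  break 2: 100 = 100
  break 3: 90 = 90
  break 4: 85 + 20 = 105
  break 5: 85 = 85
  break 6: 75 + 30 = 105
  break 7: 65 + 35 = 100
  break 8: 65 + 30 = 95
  break 9: 60 = 60
  break 10: 50 = 50
No arrangement into 9 commercial breaks stays within capacity, so 10 is optimal.

10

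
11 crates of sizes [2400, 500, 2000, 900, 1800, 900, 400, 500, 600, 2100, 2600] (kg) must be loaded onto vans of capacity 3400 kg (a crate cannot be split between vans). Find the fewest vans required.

5

Total = 2600 + 2400 + 2100 + 2000 + 1800 + 900 + 900 + 600 + 500 + 500 + 400 = 14700 kg.
Lower bound: ⌈14700/3400⌉ = 5 vans.
A packing using 5 vans:
  van 1: 2600 + 600 = 3200
  van 2: 2400 + 900 = 3300
  van 3: 2100 + 900 + 400 = 3400
  van 4: 2000 + 500 + 500 = 3000
  van 5: 1800 = 1800
This matches the lower bound, so 5 is optimal.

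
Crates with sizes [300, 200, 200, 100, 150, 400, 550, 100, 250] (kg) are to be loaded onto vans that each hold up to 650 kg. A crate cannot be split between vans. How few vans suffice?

4

Total = 550 + 400 + 300 + 250 + 200 + 200 + 150 + 100 + 100 = 2250 kg.
Lower bound: ⌈2250/650⌉ = 4 vans.
A packing using 4 vans:
  van 1: 550 + 100 = 650
  van 2: 400 + 250 = 650
  van 3: 300 + 200 + 150 = 650
  van 4: 200 + 100 = 300
This matches the lower bound, so 4 is optimal.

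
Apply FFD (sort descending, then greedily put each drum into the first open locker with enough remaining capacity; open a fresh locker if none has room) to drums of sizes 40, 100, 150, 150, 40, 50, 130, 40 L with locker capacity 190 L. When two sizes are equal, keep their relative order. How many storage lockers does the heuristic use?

Sorted descending: 150, 150, 130, 100, 50, 40, 40, 40.
  150 → locker 1 (new)  [load 150/190]
  150 → locker 2 (new)  [load 150/190]
  130 → locker 3 (new)  [load 130/190]
  100 → locker 4 (new)  [load 100/190]
  50 → locker 3  [load 180/190]
  40 → locker 1  [load 190/190]
  40 → locker 2  [load 190/190]
  40 → locker 4  [load 140/190]
4 storage lockers opened.

4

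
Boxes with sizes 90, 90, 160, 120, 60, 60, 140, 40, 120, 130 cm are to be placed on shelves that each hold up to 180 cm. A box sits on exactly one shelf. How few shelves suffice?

Total = 160 + 140 + 130 + 120 + 120 + 90 + 90 + 60 + 60 + 40 = 1010 cm.
Lower bound: ⌈1010/180⌉ = 6 shelves.
A packing using 6 shelves:
  shelf 1: 160 = 160
  shelf 2: 140 + 40 = 180
  shelf 3: 130 = 130
  shelf 4: 120 + 60 = 180
  shelf 5: 120 + 60 = 180
  shelf 6: 90 + 90 = 180
This matches the lower bound, so 6 is optimal.

6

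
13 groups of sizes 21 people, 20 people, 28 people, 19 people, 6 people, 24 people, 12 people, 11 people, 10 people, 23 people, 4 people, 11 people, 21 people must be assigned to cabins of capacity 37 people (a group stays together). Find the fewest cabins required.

7

Total = 28 + 24 + 23 + 21 + 21 + 20 + 19 + 12 + 11 + 11 + 10 + 6 + 4 = 210 people.
Lower bound: ⌈210/37⌉ = 6 cabins.
Also, 7 groups each exceed 37/2 people, and no two of those can share a cabin, so at least 7 cabins are needed.
A packing using 7 cabins:
  cabin 1: 28 + 6 = 34
  cabin 2: 24 + 12 = 36
  cabin 3: 23 + 11 = 34
  cabin 4: 21 + 11 + 4 = 36
  cabin 5: 21 + 10 = 31
  cabin 6: 20 = 20
  cabin 7: 19 = 19
This matches the lower bound, so 7 is optimal.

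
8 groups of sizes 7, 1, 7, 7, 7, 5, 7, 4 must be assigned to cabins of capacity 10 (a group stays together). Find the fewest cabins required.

6

Total = 7 + 7 + 7 + 7 + 7 + 5 + 4 + 1 = 45.
Lower bound: ⌈45/10⌉ = 5 cabins.
A packing using 6 cabins:
  cabin 1: 7 + 1 = 8
  cabin 2: 7 = 7
  cabin 3: 7 = 7
  cabin 4: 7 = 7
  cabin 5: 7 = 7
  cabin 6: 5 + 4 = 9
No arrangement into 5 cabins stays within capacity, so 6 is optimal.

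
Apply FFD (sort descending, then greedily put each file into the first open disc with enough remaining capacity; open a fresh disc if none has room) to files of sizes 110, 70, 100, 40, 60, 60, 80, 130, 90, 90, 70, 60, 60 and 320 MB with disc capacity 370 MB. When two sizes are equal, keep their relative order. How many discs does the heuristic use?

4

Sorted descending: 320, 130, 110, 100, 90, 90, 80, 70, 70, 60, 60, 60, 60, 40.
  320 → disc 1 (new)  [load 320/370]
  130 → disc 2 (new)  [load 130/370]
  110 → disc 2  [load 240/370]
  100 → disc 2  [load 340/370]
  90 → disc 3 (new)  [load 90/370]
  90 → disc 3  [load 180/370]
  80 → disc 3  [load 260/370]
  70 → disc 3  [load 330/370]
  70 → disc 4 (new)  [load 70/370]
  60 → disc 4  [load 130/370]
  60 → disc 4  [load 190/370]
  60 → disc 4  [load 250/370]
  60 → disc 4  [load 310/370]
  40 → disc 1  [load 360/370]
4 discs opened.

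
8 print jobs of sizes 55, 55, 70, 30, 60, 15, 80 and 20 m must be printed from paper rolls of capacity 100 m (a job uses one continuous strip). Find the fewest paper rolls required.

5

Total = 80 + 70 + 60 + 55 + 55 + 30 + 20 + 15 = 385 m.
Lower bound: ⌈385/100⌉ = 4 paper rolls.
Also, 5 print jobs each exceed 50 m, and no two of those can share a roll, so at least 5 paper rolls are needed.
A packing using 5 paper rolls:
  roll 1: 80 + 20 = 100
  roll 2: 70 + 30 = 100
  roll 3: 60 + 15 = 75
  roll 4: 55 = 55
  roll 5: 55 = 55
This matches the lower bound, so 5 is optimal.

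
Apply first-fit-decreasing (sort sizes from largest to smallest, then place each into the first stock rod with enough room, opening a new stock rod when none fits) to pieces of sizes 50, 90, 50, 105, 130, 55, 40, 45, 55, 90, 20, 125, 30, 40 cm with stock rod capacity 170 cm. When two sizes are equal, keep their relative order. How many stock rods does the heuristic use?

6

Sorted descending: 130, 125, 105, 90, 90, 55, 55, 50, 50, 45, 40, 40, 30, 20.
  130 → stock rod 1 (new)  [load 130/170]
  125 → stock rod 2 (new)  [load 125/170]
  105 → stock rod 3 (new)  [load 105/170]
  90 → stock rod 4 (new)  [load 90/170]
  90 → stock rod 5 (new)  [load 90/170]
  55 → stock rod 3  [load 160/170]
  55 → stock rod 4  [load 145/170]
  50 → stock rod 5  [load 140/170]
  50 → stock rod 6 (new)  [load 50/170]
  45 → stock rod 2  [load 170/170]
  40 → stock rod 1  [load 170/170]
  40 → stock rod 6  [load 90/170]
  30 → stock rod 5  [load 170/170]
  20 → stock rod 4  [load 165/170]
6 stock rods opened.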